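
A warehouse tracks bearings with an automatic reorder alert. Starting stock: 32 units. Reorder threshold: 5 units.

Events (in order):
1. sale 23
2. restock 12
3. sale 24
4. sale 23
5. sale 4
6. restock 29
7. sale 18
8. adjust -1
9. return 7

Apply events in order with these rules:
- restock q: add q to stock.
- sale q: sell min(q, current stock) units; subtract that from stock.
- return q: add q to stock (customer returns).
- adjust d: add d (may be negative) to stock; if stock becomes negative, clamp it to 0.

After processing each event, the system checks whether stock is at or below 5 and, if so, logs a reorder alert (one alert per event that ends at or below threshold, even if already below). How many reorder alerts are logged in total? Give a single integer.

Processing events:
Start: stock = 32
  Event 1 (sale 23): sell min(23,32)=23. stock: 32 - 23 = 9. total_sold = 23
  Event 2 (restock 12): 9 + 12 = 21
  Event 3 (sale 24): sell min(24,21)=21. stock: 21 - 21 = 0. total_sold = 44
  Event 4 (sale 23): sell min(23,0)=0. stock: 0 - 0 = 0. total_sold = 44
  Event 5 (sale 4): sell min(4,0)=0. stock: 0 - 0 = 0. total_sold = 44
  Event 6 (restock 29): 0 + 29 = 29
  Event 7 (sale 18): sell min(18,29)=18. stock: 29 - 18 = 11. total_sold = 62
  Event 8 (adjust -1): 11 + -1 = 10
  Event 9 (return 7): 10 + 7 = 17
Final: stock = 17, total_sold = 62

Checking against threshold 5:
  After event 1: stock=9 > 5
  After event 2: stock=21 > 5
  After event 3: stock=0 <= 5 -> ALERT
  After event 4: stock=0 <= 5 -> ALERT
  After event 5: stock=0 <= 5 -> ALERT
  After event 6: stock=29 > 5
  After event 7: stock=11 > 5
  After event 8: stock=10 > 5
  After event 9: stock=17 > 5
Alert events: [3, 4, 5]. Count = 3

Answer: 3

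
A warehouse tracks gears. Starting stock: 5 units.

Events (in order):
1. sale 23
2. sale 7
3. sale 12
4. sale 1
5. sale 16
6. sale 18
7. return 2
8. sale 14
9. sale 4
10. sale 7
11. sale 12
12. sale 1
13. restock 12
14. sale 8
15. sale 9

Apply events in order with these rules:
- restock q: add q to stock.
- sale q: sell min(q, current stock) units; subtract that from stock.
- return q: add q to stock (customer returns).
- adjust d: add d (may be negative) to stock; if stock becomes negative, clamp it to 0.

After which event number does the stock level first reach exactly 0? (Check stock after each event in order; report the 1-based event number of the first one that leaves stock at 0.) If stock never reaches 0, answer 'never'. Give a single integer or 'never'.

Answer: 1

Derivation:
Processing events:
Start: stock = 5
  Event 1 (sale 23): sell min(23,5)=5. stock: 5 - 5 = 0. total_sold = 5
  Event 2 (sale 7): sell min(7,0)=0. stock: 0 - 0 = 0. total_sold = 5
  Event 3 (sale 12): sell min(12,0)=0. stock: 0 - 0 = 0. total_sold = 5
  Event 4 (sale 1): sell min(1,0)=0. stock: 0 - 0 = 0. total_sold = 5
  Event 5 (sale 16): sell min(16,0)=0. stock: 0 - 0 = 0. total_sold = 5
  Event 6 (sale 18): sell min(18,0)=0. stock: 0 - 0 = 0. total_sold = 5
  Event 7 (return 2): 0 + 2 = 2
  Event 8 (sale 14): sell min(14,2)=2. stock: 2 - 2 = 0. total_sold = 7
  Event 9 (sale 4): sell min(4,0)=0. stock: 0 - 0 = 0. total_sold = 7
  Event 10 (sale 7): sell min(7,0)=0. stock: 0 - 0 = 0. total_sold = 7
  Event 11 (sale 12): sell min(12,0)=0. stock: 0 - 0 = 0. total_sold = 7
  Event 12 (sale 1): sell min(1,0)=0. stock: 0 - 0 = 0. total_sold = 7
  Event 13 (restock 12): 0 + 12 = 12
  Event 14 (sale 8): sell min(8,12)=8. stock: 12 - 8 = 4. total_sold = 15
  Event 15 (sale 9): sell min(9,4)=4. stock: 4 - 4 = 0. total_sold = 19
Final: stock = 0, total_sold = 19

First zero at event 1.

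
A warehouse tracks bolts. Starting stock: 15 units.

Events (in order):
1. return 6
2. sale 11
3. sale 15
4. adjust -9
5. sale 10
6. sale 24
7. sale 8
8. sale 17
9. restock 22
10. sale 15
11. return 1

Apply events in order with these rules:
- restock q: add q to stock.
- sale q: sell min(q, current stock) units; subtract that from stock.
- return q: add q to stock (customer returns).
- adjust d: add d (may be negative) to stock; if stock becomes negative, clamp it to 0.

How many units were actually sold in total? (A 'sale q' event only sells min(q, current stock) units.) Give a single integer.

Answer: 36

Derivation:
Processing events:
Start: stock = 15
  Event 1 (return 6): 15 + 6 = 21
  Event 2 (sale 11): sell min(11,21)=11. stock: 21 - 11 = 10. total_sold = 11
  Event 3 (sale 15): sell min(15,10)=10. stock: 10 - 10 = 0. total_sold = 21
  Event 4 (adjust -9): 0 + -9 = 0 (clamped to 0)
  Event 5 (sale 10): sell min(10,0)=0. stock: 0 - 0 = 0. total_sold = 21
  Event 6 (sale 24): sell min(24,0)=0. stock: 0 - 0 = 0. total_sold = 21
  Event 7 (sale 8): sell min(8,0)=0. stock: 0 - 0 = 0. total_sold = 21
  Event 8 (sale 17): sell min(17,0)=0. stock: 0 - 0 = 0. total_sold = 21
  Event 9 (restock 22): 0 + 22 = 22
  Event 10 (sale 15): sell min(15,22)=15. stock: 22 - 15 = 7. total_sold = 36
  Event 11 (return 1): 7 + 1 = 8
Final: stock = 8, total_sold = 36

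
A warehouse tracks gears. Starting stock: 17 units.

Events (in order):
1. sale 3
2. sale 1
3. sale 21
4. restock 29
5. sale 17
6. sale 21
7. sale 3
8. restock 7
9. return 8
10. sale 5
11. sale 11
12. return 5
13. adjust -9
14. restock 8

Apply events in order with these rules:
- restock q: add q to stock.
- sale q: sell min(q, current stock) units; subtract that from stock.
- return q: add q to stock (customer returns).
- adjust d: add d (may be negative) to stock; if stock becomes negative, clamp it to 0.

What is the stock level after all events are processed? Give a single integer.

Processing events:
Start: stock = 17
  Event 1 (sale 3): sell min(3,17)=3. stock: 17 - 3 = 14. total_sold = 3
  Event 2 (sale 1): sell min(1,14)=1. stock: 14 - 1 = 13. total_sold = 4
  Event 3 (sale 21): sell min(21,13)=13. stock: 13 - 13 = 0. total_sold = 17
  Event 4 (restock 29): 0 + 29 = 29
  Event 5 (sale 17): sell min(17,29)=17. stock: 29 - 17 = 12. total_sold = 34
  Event 6 (sale 21): sell min(21,12)=12. stock: 12 - 12 = 0. total_sold = 46
  Event 7 (sale 3): sell min(3,0)=0. stock: 0 - 0 = 0. total_sold = 46
  Event 8 (restock 7): 0 + 7 = 7
  Event 9 (return 8): 7 + 8 = 15
  Event 10 (sale 5): sell min(5,15)=5. stock: 15 - 5 = 10. total_sold = 51
  Event 11 (sale 11): sell min(11,10)=10. stock: 10 - 10 = 0. total_sold = 61
  Event 12 (return 5): 0 + 5 = 5
  Event 13 (adjust -9): 5 + -9 = 0 (clamped to 0)
  Event 14 (restock 8): 0 + 8 = 8
Final: stock = 8, total_sold = 61

Answer: 8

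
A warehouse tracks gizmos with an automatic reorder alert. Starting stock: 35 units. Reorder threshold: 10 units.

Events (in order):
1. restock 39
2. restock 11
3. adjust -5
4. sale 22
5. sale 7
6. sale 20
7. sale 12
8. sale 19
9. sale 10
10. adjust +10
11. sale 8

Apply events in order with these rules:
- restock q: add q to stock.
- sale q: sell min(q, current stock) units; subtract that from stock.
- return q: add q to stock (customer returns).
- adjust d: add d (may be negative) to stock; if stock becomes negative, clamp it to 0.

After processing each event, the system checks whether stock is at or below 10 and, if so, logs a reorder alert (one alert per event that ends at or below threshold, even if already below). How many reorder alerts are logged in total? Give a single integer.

Processing events:
Start: stock = 35
  Event 1 (restock 39): 35 + 39 = 74
  Event 2 (restock 11): 74 + 11 = 85
  Event 3 (adjust -5): 85 + -5 = 80
  Event 4 (sale 22): sell min(22,80)=22. stock: 80 - 22 = 58. total_sold = 22
  Event 5 (sale 7): sell min(7,58)=7. stock: 58 - 7 = 51. total_sold = 29
  Event 6 (sale 20): sell min(20,51)=20. stock: 51 - 20 = 31. total_sold = 49
  Event 7 (sale 12): sell min(12,31)=12. stock: 31 - 12 = 19. total_sold = 61
  Event 8 (sale 19): sell min(19,19)=19. stock: 19 - 19 = 0. total_sold = 80
  Event 9 (sale 10): sell min(10,0)=0. stock: 0 - 0 = 0. total_sold = 80
  Event 10 (adjust +10): 0 + 10 = 10
  Event 11 (sale 8): sell min(8,10)=8. stock: 10 - 8 = 2. total_sold = 88
Final: stock = 2, total_sold = 88

Checking against threshold 10:
  After event 1: stock=74 > 10
  After event 2: stock=85 > 10
  After event 3: stock=80 > 10
  After event 4: stock=58 > 10
  After event 5: stock=51 > 10
  After event 6: stock=31 > 10
  After event 7: stock=19 > 10
  After event 8: stock=0 <= 10 -> ALERT
  After event 9: stock=0 <= 10 -> ALERT
  After event 10: stock=10 <= 10 -> ALERT
  After event 11: stock=2 <= 10 -> ALERT
Alert events: [8, 9, 10, 11]. Count = 4

Answer: 4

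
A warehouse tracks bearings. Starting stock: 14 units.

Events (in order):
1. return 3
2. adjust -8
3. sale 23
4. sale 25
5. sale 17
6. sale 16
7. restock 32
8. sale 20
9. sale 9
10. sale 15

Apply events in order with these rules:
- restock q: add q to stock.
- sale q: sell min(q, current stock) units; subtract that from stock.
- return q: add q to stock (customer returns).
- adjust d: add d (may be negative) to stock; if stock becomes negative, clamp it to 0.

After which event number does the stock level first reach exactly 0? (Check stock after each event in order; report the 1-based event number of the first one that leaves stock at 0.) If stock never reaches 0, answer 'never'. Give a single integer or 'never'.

Answer: 3

Derivation:
Processing events:
Start: stock = 14
  Event 1 (return 3): 14 + 3 = 17
  Event 2 (adjust -8): 17 + -8 = 9
  Event 3 (sale 23): sell min(23,9)=9. stock: 9 - 9 = 0. total_sold = 9
  Event 4 (sale 25): sell min(25,0)=0. stock: 0 - 0 = 0. total_sold = 9
  Event 5 (sale 17): sell min(17,0)=0. stock: 0 - 0 = 0. total_sold = 9
  Event 6 (sale 16): sell min(16,0)=0. stock: 0 - 0 = 0. total_sold = 9
  Event 7 (restock 32): 0 + 32 = 32
  Event 8 (sale 20): sell min(20,32)=20. stock: 32 - 20 = 12. total_sold = 29
  Event 9 (sale 9): sell min(9,12)=9. stock: 12 - 9 = 3. total_sold = 38
  Event 10 (sale 15): sell min(15,3)=3. stock: 3 - 3 = 0. total_sold = 41
Final: stock = 0, total_sold = 41

First zero at event 3.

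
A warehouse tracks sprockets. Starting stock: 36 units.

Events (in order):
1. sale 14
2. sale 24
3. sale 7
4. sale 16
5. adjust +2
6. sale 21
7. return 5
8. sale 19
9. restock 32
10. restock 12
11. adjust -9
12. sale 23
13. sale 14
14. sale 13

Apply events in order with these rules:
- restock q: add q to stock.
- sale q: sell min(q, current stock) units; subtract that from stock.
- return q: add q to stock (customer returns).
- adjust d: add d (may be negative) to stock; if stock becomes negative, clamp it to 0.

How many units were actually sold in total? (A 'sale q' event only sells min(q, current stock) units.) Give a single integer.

Answer: 78

Derivation:
Processing events:
Start: stock = 36
  Event 1 (sale 14): sell min(14,36)=14. stock: 36 - 14 = 22. total_sold = 14
  Event 2 (sale 24): sell min(24,22)=22. stock: 22 - 22 = 0. total_sold = 36
  Event 3 (sale 7): sell min(7,0)=0. stock: 0 - 0 = 0. total_sold = 36
  Event 4 (sale 16): sell min(16,0)=0. stock: 0 - 0 = 0. total_sold = 36
  Event 5 (adjust +2): 0 + 2 = 2
  Event 6 (sale 21): sell min(21,2)=2. stock: 2 - 2 = 0. total_sold = 38
  Event 7 (return 5): 0 + 5 = 5
  Event 8 (sale 19): sell min(19,5)=5. stock: 5 - 5 = 0. total_sold = 43
  Event 9 (restock 32): 0 + 32 = 32
  Event 10 (restock 12): 32 + 12 = 44
  Event 11 (adjust -9): 44 + -9 = 35
  Event 12 (sale 23): sell min(23,35)=23. stock: 35 - 23 = 12. total_sold = 66
  Event 13 (sale 14): sell min(14,12)=12. stock: 12 - 12 = 0. total_sold = 78
  Event 14 (sale 13): sell min(13,0)=0. stock: 0 - 0 = 0. total_sold = 78
Final: stock = 0, total_sold = 78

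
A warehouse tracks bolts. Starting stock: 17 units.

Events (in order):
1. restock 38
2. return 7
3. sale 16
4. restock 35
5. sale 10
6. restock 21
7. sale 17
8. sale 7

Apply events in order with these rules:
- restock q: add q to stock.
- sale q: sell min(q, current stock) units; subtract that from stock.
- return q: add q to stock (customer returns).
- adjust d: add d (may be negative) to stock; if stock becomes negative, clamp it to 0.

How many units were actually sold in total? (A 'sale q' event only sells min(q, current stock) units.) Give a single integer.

Processing events:
Start: stock = 17
  Event 1 (restock 38): 17 + 38 = 55
  Event 2 (return 7): 55 + 7 = 62
  Event 3 (sale 16): sell min(16,62)=16. stock: 62 - 16 = 46. total_sold = 16
  Event 4 (restock 35): 46 + 35 = 81
  Event 5 (sale 10): sell min(10,81)=10. stock: 81 - 10 = 71. total_sold = 26
  Event 6 (restock 21): 71 + 21 = 92
  Event 7 (sale 17): sell min(17,92)=17. stock: 92 - 17 = 75. total_sold = 43
  Event 8 (sale 7): sell min(7,75)=7. stock: 75 - 7 = 68. total_sold = 50
Final: stock = 68, total_sold = 50

Answer: 50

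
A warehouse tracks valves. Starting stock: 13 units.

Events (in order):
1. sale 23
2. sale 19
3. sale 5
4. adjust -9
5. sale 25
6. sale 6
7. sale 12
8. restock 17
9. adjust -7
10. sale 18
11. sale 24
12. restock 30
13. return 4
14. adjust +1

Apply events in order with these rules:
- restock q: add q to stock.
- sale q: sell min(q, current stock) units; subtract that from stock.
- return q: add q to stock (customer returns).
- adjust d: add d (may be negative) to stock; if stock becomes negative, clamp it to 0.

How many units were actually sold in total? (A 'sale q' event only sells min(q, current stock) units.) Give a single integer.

Answer: 23

Derivation:
Processing events:
Start: stock = 13
  Event 1 (sale 23): sell min(23,13)=13. stock: 13 - 13 = 0. total_sold = 13
  Event 2 (sale 19): sell min(19,0)=0. stock: 0 - 0 = 0. total_sold = 13
  Event 3 (sale 5): sell min(5,0)=0. stock: 0 - 0 = 0. total_sold = 13
  Event 4 (adjust -9): 0 + -9 = 0 (clamped to 0)
  Event 5 (sale 25): sell min(25,0)=0. stock: 0 - 0 = 0. total_sold = 13
  Event 6 (sale 6): sell min(6,0)=0. stock: 0 - 0 = 0. total_sold = 13
  Event 7 (sale 12): sell min(12,0)=0. stock: 0 - 0 = 0. total_sold = 13
  Event 8 (restock 17): 0 + 17 = 17
  Event 9 (adjust -7): 17 + -7 = 10
  Event 10 (sale 18): sell min(18,10)=10. stock: 10 - 10 = 0. total_sold = 23
  Event 11 (sale 24): sell min(24,0)=0. stock: 0 - 0 = 0. total_sold = 23
  Event 12 (restock 30): 0 + 30 = 30
  Event 13 (return 4): 30 + 4 = 34
  Event 14 (adjust +1): 34 + 1 = 35
Final: stock = 35, total_sold = 23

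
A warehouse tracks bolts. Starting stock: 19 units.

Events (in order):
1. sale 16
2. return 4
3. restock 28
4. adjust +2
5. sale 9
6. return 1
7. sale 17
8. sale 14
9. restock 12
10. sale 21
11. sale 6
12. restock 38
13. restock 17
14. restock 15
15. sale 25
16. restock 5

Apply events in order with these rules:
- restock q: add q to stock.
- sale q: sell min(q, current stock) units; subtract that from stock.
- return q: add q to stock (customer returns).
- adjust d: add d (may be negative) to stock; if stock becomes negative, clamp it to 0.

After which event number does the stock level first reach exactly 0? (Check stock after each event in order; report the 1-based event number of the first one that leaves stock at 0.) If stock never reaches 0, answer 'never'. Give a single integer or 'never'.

Processing events:
Start: stock = 19
  Event 1 (sale 16): sell min(16,19)=16. stock: 19 - 16 = 3. total_sold = 16
  Event 2 (return 4): 3 + 4 = 7
  Event 3 (restock 28): 7 + 28 = 35
  Event 4 (adjust +2): 35 + 2 = 37
  Event 5 (sale 9): sell min(9,37)=9. stock: 37 - 9 = 28. total_sold = 25
  Event 6 (return 1): 28 + 1 = 29
  Event 7 (sale 17): sell min(17,29)=17. stock: 29 - 17 = 12. total_sold = 42
  Event 8 (sale 14): sell min(14,12)=12. stock: 12 - 12 = 0. total_sold = 54
  Event 9 (restock 12): 0 + 12 = 12
  Event 10 (sale 21): sell min(21,12)=12. stock: 12 - 12 = 0. total_sold = 66
  Event 11 (sale 6): sell min(6,0)=0. stock: 0 - 0 = 0. total_sold = 66
  Event 12 (restock 38): 0 + 38 = 38
  Event 13 (restock 17): 38 + 17 = 55
  Event 14 (restock 15): 55 + 15 = 70
  Event 15 (sale 25): sell min(25,70)=25. stock: 70 - 25 = 45. total_sold = 91
  Event 16 (restock 5): 45 + 5 = 50
Final: stock = 50, total_sold = 91

First zero at event 8.

Answer: 8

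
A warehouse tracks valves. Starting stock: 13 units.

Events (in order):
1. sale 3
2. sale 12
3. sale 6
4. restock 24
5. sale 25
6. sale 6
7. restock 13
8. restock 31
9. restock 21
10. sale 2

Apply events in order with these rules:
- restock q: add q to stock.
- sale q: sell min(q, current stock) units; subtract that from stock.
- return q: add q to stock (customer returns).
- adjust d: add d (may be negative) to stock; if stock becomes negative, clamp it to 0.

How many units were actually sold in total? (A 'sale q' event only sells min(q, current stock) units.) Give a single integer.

Answer: 39

Derivation:
Processing events:
Start: stock = 13
  Event 1 (sale 3): sell min(3,13)=3. stock: 13 - 3 = 10. total_sold = 3
  Event 2 (sale 12): sell min(12,10)=10. stock: 10 - 10 = 0. total_sold = 13
  Event 3 (sale 6): sell min(6,0)=0. stock: 0 - 0 = 0. total_sold = 13
  Event 4 (restock 24): 0 + 24 = 24
  Event 5 (sale 25): sell min(25,24)=24. stock: 24 - 24 = 0. total_sold = 37
  Event 6 (sale 6): sell min(6,0)=0. stock: 0 - 0 = 0. total_sold = 37
  Event 7 (restock 13): 0 + 13 = 13
  Event 8 (restock 31): 13 + 31 = 44
  Event 9 (restock 21): 44 + 21 = 65
  Event 10 (sale 2): sell min(2,65)=2. stock: 65 - 2 = 63. total_sold = 39
Final: stock = 63, total_sold = 39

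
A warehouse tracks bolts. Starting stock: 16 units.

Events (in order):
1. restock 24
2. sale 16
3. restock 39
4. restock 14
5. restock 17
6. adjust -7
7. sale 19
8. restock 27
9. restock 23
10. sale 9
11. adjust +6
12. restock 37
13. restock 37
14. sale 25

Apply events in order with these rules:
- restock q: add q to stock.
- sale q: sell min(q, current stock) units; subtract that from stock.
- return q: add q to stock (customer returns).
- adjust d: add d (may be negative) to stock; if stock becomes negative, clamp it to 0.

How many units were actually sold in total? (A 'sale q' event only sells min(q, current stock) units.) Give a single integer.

Answer: 69

Derivation:
Processing events:
Start: stock = 16
  Event 1 (restock 24): 16 + 24 = 40
  Event 2 (sale 16): sell min(16,40)=16. stock: 40 - 16 = 24. total_sold = 16
  Event 3 (restock 39): 24 + 39 = 63
  Event 4 (restock 14): 63 + 14 = 77
  Event 5 (restock 17): 77 + 17 = 94
  Event 6 (adjust -7): 94 + -7 = 87
  Event 7 (sale 19): sell min(19,87)=19. stock: 87 - 19 = 68. total_sold = 35
  Event 8 (restock 27): 68 + 27 = 95
  Event 9 (restock 23): 95 + 23 = 118
  Event 10 (sale 9): sell min(9,118)=9. stock: 118 - 9 = 109. total_sold = 44
  Event 11 (adjust +6): 109 + 6 = 115
  Event 12 (restock 37): 115 + 37 = 152
  Event 13 (restock 37): 152 + 37 = 189
  Event 14 (sale 25): sell min(25,189)=25. stock: 189 - 25 = 164. total_sold = 69
Final: stock = 164, total_sold = 69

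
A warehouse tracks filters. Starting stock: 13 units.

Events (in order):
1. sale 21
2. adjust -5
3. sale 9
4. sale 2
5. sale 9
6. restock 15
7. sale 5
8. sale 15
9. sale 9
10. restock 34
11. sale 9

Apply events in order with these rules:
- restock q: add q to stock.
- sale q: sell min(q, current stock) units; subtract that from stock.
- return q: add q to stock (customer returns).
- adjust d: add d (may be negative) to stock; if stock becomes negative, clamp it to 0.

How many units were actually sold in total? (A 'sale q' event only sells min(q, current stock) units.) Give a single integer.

Processing events:
Start: stock = 13
  Event 1 (sale 21): sell min(21,13)=13. stock: 13 - 13 = 0. total_sold = 13
  Event 2 (adjust -5): 0 + -5 = 0 (clamped to 0)
  Event 3 (sale 9): sell min(9,0)=0. stock: 0 - 0 = 0. total_sold = 13
  Event 4 (sale 2): sell min(2,0)=0. stock: 0 - 0 = 0. total_sold = 13
  Event 5 (sale 9): sell min(9,0)=0. stock: 0 - 0 = 0. total_sold = 13
  Event 6 (restock 15): 0 + 15 = 15
  Event 7 (sale 5): sell min(5,15)=5. stock: 15 - 5 = 10. total_sold = 18
  Event 8 (sale 15): sell min(15,10)=10. stock: 10 - 10 = 0. total_sold = 28
  Event 9 (sale 9): sell min(9,0)=0. stock: 0 - 0 = 0. total_sold = 28
  Event 10 (restock 34): 0 + 34 = 34
  Event 11 (sale 9): sell min(9,34)=9. stock: 34 - 9 = 25. total_sold = 37
Final: stock = 25, total_sold = 37

Answer: 37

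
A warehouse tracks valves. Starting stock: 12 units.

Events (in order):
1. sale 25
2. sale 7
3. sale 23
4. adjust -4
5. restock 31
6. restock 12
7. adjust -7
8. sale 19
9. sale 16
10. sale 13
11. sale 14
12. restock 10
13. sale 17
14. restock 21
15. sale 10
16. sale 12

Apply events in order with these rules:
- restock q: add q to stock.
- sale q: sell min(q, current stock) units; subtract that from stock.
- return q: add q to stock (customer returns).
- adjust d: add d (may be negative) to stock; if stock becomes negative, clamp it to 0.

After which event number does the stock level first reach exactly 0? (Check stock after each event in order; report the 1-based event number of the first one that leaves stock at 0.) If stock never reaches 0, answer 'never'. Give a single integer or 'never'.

Processing events:
Start: stock = 12
  Event 1 (sale 25): sell min(25,12)=12. stock: 12 - 12 = 0. total_sold = 12
  Event 2 (sale 7): sell min(7,0)=0. stock: 0 - 0 = 0. total_sold = 12
  Event 3 (sale 23): sell min(23,0)=0. stock: 0 - 0 = 0. total_sold = 12
  Event 4 (adjust -4): 0 + -4 = 0 (clamped to 0)
  Event 5 (restock 31): 0 + 31 = 31
  Event 6 (restock 12): 31 + 12 = 43
  Event 7 (adjust -7): 43 + -7 = 36
  Event 8 (sale 19): sell min(19,36)=19. stock: 36 - 19 = 17. total_sold = 31
  Event 9 (sale 16): sell min(16,17)=16. stock: 17 - 16 = 1. total_sold = 47
  Event 10 (sale 13): sell min(13,1)=1. stock: 1 - 1 = 0. total_sold = 48
  Event 11 (sale 14): sell min(14,0)=0. stock: 0 - 0 = 0. total_sold = 48
  Event 12 (restock 10): 0 + 10 = 10
  Event 13 (sale 17): sell min(17,10)=10. stock: 10 - 10 = 0. total_sold = 58
  Event 14 (restock 21): 0 + 21 = 21
  Event 15 (sale 10): sell min(10,21)=10. stock: 21 - 10 = 11. total_sold = 68
  Event 16 (sale 12): sell min(12,11)=11. stock: 11 - 11 = 0. total_sold = 79
Final: stock = 0, total_sold = 79

First zero at event 1.

Answer: 1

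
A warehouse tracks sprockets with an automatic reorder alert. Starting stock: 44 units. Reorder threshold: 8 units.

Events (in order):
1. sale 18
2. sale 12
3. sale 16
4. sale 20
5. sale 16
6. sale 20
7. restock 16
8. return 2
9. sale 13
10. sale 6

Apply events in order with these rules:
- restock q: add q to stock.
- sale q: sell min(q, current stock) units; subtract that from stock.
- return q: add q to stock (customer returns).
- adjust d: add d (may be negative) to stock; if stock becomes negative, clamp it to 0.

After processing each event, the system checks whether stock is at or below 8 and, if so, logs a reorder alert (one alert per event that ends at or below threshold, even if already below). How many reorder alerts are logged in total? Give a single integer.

Answer: 6

Derivation:
Processing events:
Start: stock = 44
  Event 1 (sale 18): sell min(18,44)=18. stock: 44 - 18 = 26. total_sold = 18
  Event 2 (sale 12): sell min(12,26)=12. stock: 26 - 12 = 14. total_sold = 30
  Event 3 (sale 16): sell min(16,14)=14. stock: 14 - 14 = 0. total_sold = 44
  Event 4 (sale 20): sell min(20,0)=0. stock: 0 - 0 = 0. total_sold = 44
  Event 5 (sale 16): sell min(16,0)=0. stock: 0 - 0 = 0. total_sold = 44
  Event 6 (sale 20): sell min(20,0)=0. stock: 0 - 0 = 0. total_sold = 44
  Event 7 (restock 16): 0 + 16 = 16
  Event 8 (return 2): 16 + 2 = 18
  Event 9 (sale 13): sell min(13,18)=13. stock: 18 - 13 = 5. total_sold = 57
  Event 10 (sale 6): sell min(6,5)=5. stock: 5 - 5 = 0. total_sold = 62
Final: stock = 0, total_sold = 62

Checking against threshold 8:
  After event 1: stock=26 > 8
  After event 2: stock=14 > 8
  After event 3: stock=0 <= 8 -> ALERT
  After event 4: stock=0 <= 8 -> ALERT
  After event 5: stock=0 <= 8 -> ALERT
  After event 6: stock=0 <= 8 -> ALERT
  After event 7: stock=16 > 8
  After event 8: stock=18 > 8
  After event 9: stock=5 <= 8 -> ALERT
  After event 10: stock=0 <= 8 -> ALERT
Alert events: [3, 4, 5, 6, 9, 10]. Count = 6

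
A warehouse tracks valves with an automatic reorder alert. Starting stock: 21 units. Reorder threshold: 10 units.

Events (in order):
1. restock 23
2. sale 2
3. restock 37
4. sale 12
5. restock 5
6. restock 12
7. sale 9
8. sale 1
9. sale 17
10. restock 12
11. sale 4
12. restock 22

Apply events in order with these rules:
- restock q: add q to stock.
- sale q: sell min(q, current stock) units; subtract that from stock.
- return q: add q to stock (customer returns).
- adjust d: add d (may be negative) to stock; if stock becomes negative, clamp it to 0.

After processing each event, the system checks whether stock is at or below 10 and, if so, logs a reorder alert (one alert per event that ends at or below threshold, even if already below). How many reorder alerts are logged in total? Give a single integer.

Answer: 0

Derivation:
Processing events:
Start: stock = 21
  Event 1 (restock 23): 21 + 23 = 44
  Event 2 (sale 2): sell min(2,44)=2. stock: 44 - 2 = 42. total_sold = 2
  Event 3 (restock 37): 42 + 37 = 79
  Event 4 (sale 12): sell min(12,79)=12. stock: 79 - 12 = 67. total_sold = 14
  Event 5 (restock 5): 67 + 5 = 72
  Event 6 (restock 12): 72 + 12 = 84
  Event 7 (sale 9): sell min(9,84)=9. stock: 84 - 9 = 75. total_sold = 23
  Event 8 (sale 1): sell min(1,75)=1. stock: 75 - 1 = 74. total_sold = 24
  Event 9 (sale 17): sell min(17,74)=17. stock: 74 - 17 = 57. total_sold = 41
  Event 10 (restock 12): 57 + 12 = 69
  Event 11 (sale 4): sell min(4,69)=4. stock: 69 - 4 = 65. total_sold = 45
  Event 12 (restock 22): 65 + 22 = 87
Final: stock = 87, total_sold = 45

Checking against threshold 10:
  After event 1: stock=44 > 10
  After event 2: stock=42 > 10
  After event 3: stock=79 > 10
  After event 4: stock=67 > 10
  After event 5: stock=72 > 10
  After event 6: stock=84 > 10
  After event 7: stock=75 > 10
  After event 8: stock=74 > 10
  After event 9: stock=57 > 10
  After event 10: stock=69 > 10
  After event 11: stock=65 > 10
  After event 12: stock=87 > 10
Alert events: []. Count = 0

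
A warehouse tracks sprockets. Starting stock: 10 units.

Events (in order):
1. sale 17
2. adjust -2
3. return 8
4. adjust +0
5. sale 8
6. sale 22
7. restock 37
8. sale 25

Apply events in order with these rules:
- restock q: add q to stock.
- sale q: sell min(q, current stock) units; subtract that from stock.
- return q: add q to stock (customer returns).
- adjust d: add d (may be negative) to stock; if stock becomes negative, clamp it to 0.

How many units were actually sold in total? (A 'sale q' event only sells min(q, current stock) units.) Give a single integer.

Processing events:
Start: stock = 10
  Event 1 (sale 17): sell min(17,10)=10. stock: 10 - 10 = 0. total_sold = 10
  Event 2 (adjust -2): 0 + -2 = 0 (clamped to 0)
  Event 3 (return 8): 0 + 8 = 8
  Event 4 (adjust +0): 8 + 0 = 8
  Event 5 (sale 8): sell min(8,8)=8. stock: 8 - 8 = 0. total_sold = 18
  Event 6 (sale 22): sell min(22,0)=0. stock: 0 - 0 = 0. total_sold = 18
  Event 7 (restock 37): 0 + 37 = 37
  Event 8 (sale 25): sell min(25,37)=25. stock: 37 - 25 = 12. total_sold = 43
Final: stock = 12, total_sold = 43

Answer: 43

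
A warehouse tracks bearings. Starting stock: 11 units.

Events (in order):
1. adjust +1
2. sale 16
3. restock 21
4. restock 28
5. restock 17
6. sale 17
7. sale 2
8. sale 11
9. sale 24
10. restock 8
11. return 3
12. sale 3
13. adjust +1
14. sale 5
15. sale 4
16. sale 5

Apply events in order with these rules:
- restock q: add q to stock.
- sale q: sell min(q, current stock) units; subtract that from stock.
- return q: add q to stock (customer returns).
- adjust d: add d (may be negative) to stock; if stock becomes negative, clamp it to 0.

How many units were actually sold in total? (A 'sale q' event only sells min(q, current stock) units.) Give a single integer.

Processing events:
Start: stock = 11
  Event 1 (adjust +1): 11 + 1 = 12
  Event 2 (sale 16): sell min(16,12)=12. stock: 12 - 12 = 0. total_sold = 12
  Event 3 (restock 21): 0 + 21 = 21
  Event 4 (restock 28): 21 + 28 = 49
  Event 5 (restock 17): 49 + 17 = 66
  Event 6 (sale 17): sell min(17,66)=17. stock: 66 - 17 = 49. total_sold = 29
  Event 7 (sale 2): sell min(2,49)=2. stock: 49 - 2 = 47. total_sold = 31
  Event 8 (sale 11): sell min(11,47)=11. stock: 47 - 11 = 36. total_sold = 42
  Event 9 (sale 24): sell min(24,36)=24. stock: 36 - 24 = 12. total_sold = 66
  Event 10 (restock 8): 12 + 8 = 20
  Event 11 (return 3): 20 + 3 = 23
  Event 12 (sale 3): sell min(3,23)=3. stock: 23 - 3 = 20. total_sold = 69
  Event 13 (adjust +1): 20 + 1 = 21
  Event 14 (sale 5): sell min(5,21)=5. stock: 21 - 5 = 16. total_sold = 74
  Event 15 (sale 4): sell min(4,16)=4. stock: 16 - 4 = 12. total_sold = 78
  Event 16 (sale 5): sell min(5,12)=5. stock: 12 - 5 = 7. total_sold = 83
Final: stock = 7, total_sold = 83

Answer: 83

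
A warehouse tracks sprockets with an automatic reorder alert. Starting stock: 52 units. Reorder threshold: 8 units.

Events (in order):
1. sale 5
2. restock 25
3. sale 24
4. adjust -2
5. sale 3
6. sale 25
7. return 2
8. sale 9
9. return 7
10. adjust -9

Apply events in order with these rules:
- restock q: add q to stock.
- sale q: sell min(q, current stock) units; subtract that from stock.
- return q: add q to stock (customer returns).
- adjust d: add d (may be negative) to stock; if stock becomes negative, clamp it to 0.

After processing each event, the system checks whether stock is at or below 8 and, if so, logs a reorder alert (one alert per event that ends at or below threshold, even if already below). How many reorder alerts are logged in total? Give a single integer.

Answer: 0

Derivation:
Processing events:
Start: stock = 52
  Event 1 (sale 5): sell min(5,52)=5. stock: 52 - 5 = 47. total_sold = 5
  Event 2 (restock 25): 47 + 25 = 72
  Event 3 (sale 24): sell min(24,72)=24. stock: 72 - 24 = 48. total_sold = 29
  Event 4 (adjust -2): 48 + -2 = 46
  Event 5 (sale 3): sell min(3,46)=3. stock: 46 - 3 = 43. total_sold = 32
  Event 6 (sale 25): sell min(25,43)=25. stock: 43 - 25 = 18. total_sold = 57
  Event 7 (return 2): 18 + 2 = 20
  Event 8 (sale 9): sell min(9,20)=9. stock: 20 - 9 = 11. total_sold = 66
  Event 9 (return 7): 11 + 7 = 18
  Event 10 (adjust -9): 18 + -9 = 9
Final: stock = 9, total_sold = 66

Checking against threshold 8:
  After event 1: stock=47 > 8
  After event 2: stock=72 > 8
  After event 3: stock=48 > 8
  After event 4: stock=46 > 8
  After event 5: stock=43 > 8
  After event 6: stock=18 > 8
  After event 7: stock=20 > 8
  After event 8: stock=11 > 8
  After event 9: stock=18 > 8
  After event 10: stock=9 > 8
Alert events: []. Count = 0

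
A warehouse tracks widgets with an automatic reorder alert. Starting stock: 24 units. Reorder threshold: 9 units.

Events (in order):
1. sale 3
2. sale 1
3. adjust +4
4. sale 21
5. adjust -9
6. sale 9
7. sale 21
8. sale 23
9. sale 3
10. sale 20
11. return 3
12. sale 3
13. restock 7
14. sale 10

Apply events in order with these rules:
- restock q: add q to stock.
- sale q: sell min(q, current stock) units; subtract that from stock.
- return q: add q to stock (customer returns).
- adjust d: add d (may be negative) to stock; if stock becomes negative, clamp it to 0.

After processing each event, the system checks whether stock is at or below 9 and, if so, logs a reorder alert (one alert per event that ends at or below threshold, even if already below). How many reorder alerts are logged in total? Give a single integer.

Processing events:
Start: stock = 24
  Event 1 (sale 3): sell min(3,24)=3. stock: 24 - 3 = 21. total_sold = 3
  Event 2 (sale 1): sell min(1,21)=1. stock: 21 - 1 = 20. total_sold = 4
  Event 3 (adjust +4): 20 + 4 = 24
  Event 4 (sale 21): sell min(21,24)=21. stock: 24 - 21 = 3. total_sold = 25
  Event 5 (adjust -9): 3 + -9 = 0 (clamped to 0)
  Event 6 (sale 9): sell min(9,0)=0. stock: 0 - 0 = 0. total_sold = 25
  Event 7 (sale 21): sell min(21,0)=0. stock: 0 - 0 = 0. total_sold = 25
  Event 8 (sale 23): sell min(23,0)=0. stock: 0 - 0 = 0. total_sold = 25
  Event 9 (sale 3): sell min(3,0)=0. stock: 0 - 0 = 0. total_sold = 25
  Event 10 (sale 20): sell min(20,0)=0. stock: 0 - 0 = 0. total_sold = 25
  Event 11 (return 3): 0 + 3 = 3
  Event 12 (sale 3): sell min(3,3)=3. stock: 3 - 3 = 0. total_sold = 28
  Event 13 (restock 7): 0 + 7 = 7
  Event 14 (sale 10): sell min(10,7)=7. stock: 7 - 7 = 0. total_sold = 35
Final: stock = 0, total_sold = 35

Checking against threshold 9:
  After event 1: stock=21 > 9
  After event 2: stock=20 > 9
  After event 3: stock=24 > 9
  After event 4: stock=3 <= 9 -> ALERT
  After event 5: stock=0 <= 9 -> ALERT
  After event 6: stock=0 <= 9 -> ALERT
  After event 7: stock=0 <= 9 -> ALERT
  After event 8: stock=0 <= 9 -> ALERT
  After event 9: stock=0 <= 9 -> ALERT
  After event 10: stock=0 <= 9 -> ALERT
  After event 11: stock=3 <= 9 -> ALERT
  After event 12: stock=0 <= 9 -> ALERT
  After event 13: stock=7 <= 9 -> ALERT
  After event 14: stock=0 <= 9 -> ALERT
Alert events: [4, 5, 6, 7, 8, 9, 10, 11, 12, 13, 14]. Count = 11

Answer: 11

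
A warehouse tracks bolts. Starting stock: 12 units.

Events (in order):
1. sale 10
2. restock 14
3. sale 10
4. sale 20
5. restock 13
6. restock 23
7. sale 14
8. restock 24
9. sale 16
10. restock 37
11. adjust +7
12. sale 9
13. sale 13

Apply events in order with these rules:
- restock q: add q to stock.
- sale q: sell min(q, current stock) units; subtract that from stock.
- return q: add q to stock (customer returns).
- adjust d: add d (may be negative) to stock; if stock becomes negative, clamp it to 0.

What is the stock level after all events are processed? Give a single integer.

Processing events:
Start: stock = 12
  Event 1 (sale 10): sell min(10,12)=10. stock: 12 - 10 = 2. total_sold = 10
  Event 2 (restock 14): 2 + 14 = 16
  Event 3 (sale 10): sell min(10,16)=10. stock: 16 - 10 = 6. total_sold = 20
  Event 4 (sale 20): sell min(20,6)=6. stock: 6 - 6 = 0. total_sold = 26
  Event 5 (restock 13): 0 + 13 = 13
  Event 6 (restock 23): 13 + 23 = 36
  Event 7 (sale 14): sell min(14,36)=14. stock: 36 - 14 = 22. total_sold = 40
  Event 8 (restock 24): 22 + 24 = 46
  Event 9 (sale 16): sell min(16,46)=16. stock: 46 - 16 = 30. total_sold = 56
  Event 10 (restock 37): 30 + 37 = 67
  Event 11 (adjust +7): 67 + 7 = 74
  Event 12 (sale 9): sell min(9,74)=9. stock: 74 - 9 = 65. total_sold = 65
  Event 13 (sale 13): sell min(13,65)=13. stock: 65 - 13 = 52. total_sold = 78
Final: stock = 52, total_sold = 78

Answer: 52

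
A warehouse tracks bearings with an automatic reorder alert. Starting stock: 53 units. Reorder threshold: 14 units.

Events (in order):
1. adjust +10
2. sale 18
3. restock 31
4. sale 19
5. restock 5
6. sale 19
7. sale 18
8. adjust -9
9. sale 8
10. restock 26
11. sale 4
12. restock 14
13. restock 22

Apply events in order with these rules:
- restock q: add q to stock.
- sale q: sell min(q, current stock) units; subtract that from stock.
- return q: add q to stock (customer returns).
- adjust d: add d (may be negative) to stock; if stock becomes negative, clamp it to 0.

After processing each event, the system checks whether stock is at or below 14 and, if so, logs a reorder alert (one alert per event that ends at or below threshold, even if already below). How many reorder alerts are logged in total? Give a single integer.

Processing events:
Start: stock = 53
  Event 1 (adjust +10): 53 + 10 = 63
  Event 2 (sale 18): sell min(18,63)=18. stock: 63 - 18 = 45. total_sold = 18
  Event 3 (restock 31): 45 + 31 = 76
  Event 4 (sale 19): sell min(19,76)=19. stock: 76 - 19 = 57. total_sold = 37
  Event 5 (restock 5): 57 + 5 = 62
  Event 6 (sale 19): sell min(19,62)=19. stock: 62 - 19 = 43. total_sold = 56
  Event 7 (sale 18): sell min(18,43)=18. stock: 43 - 18 = 25. total_sold = 74
  Event 8 (adjust -9): 25 + -9 = 16
  Event 9 (sale 8): sell min(8,16)=8. stock: 16 - 8 = 8. total_sold = 82
  Event 10 (restock 26): 8 + 26 = 34
  Event 11 (sale 4): sell min(4,34)=4. stock: 34 - 4 = 30. total_sold = 86
  Event 12 (restock 14): 30 + 14 = 44
  Event 13 (restock 22): 44 + 22 = 66
Final: stock = 66, total_sold = 86

Checking against threshold 14:
  After event 1: stock=63 > 14
  After event 2: stock=45 > 14
  After event 3: stock=76 > 14
  After event 4: stock=57 > 14
  After event 5: stock=62 > 14
  After event 6: stock=43 > 14
  After event 7: stock=25 > 14
  After event 8: stock=16 > 14
  After event 9: stock=8 <= 14 -> ALERT
  After event 10: stock=34 > 14
  After event 11: stock=30 > 14
  After event 12: stock=44 > 14
  After event 13: stock=66 > 14
Alert events: [9]. Count = 1

Answer: 1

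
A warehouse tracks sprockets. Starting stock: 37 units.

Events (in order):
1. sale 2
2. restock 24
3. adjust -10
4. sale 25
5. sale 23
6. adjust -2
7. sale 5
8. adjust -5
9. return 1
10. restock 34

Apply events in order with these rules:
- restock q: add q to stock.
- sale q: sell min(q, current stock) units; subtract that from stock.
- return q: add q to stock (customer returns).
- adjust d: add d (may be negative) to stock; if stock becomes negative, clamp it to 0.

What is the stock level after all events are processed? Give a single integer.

Processing events:
Start: stock = 37
  Event 1 (sale 2): sell min(2,37)=2. stock: 37 - 2 = 35. total_sold = 2
  Event 2 (restock 24): 35 + 24 = 59
  Event 3 (adjust -10): 59 + -10 = 49
  Event 4 (sale 25): sell min(25,49)=25. stock: 49 - 25 = 24. total_sold = 27
  Event 5 (sale 23): sell min(23,24)=23. stock: 24 - 23 = 1. total_sold = 50
  Event 6 (adjust -2): 1 + -2 = 0 (clamped to 0)
  Event 7 (sale 5): sell min(5,0)=0. stock: 0 - 0 = 0. total_sold = 50
  Event 8 (adjust -5): 0 + -5 = 0 (clamped to 0)
  Event 9 (return 1): 0 + 1 = 1
  Event 10 (restock 34): 1 + 34 = 35
Final: stock = 35, total_sold = 50

Answer: 35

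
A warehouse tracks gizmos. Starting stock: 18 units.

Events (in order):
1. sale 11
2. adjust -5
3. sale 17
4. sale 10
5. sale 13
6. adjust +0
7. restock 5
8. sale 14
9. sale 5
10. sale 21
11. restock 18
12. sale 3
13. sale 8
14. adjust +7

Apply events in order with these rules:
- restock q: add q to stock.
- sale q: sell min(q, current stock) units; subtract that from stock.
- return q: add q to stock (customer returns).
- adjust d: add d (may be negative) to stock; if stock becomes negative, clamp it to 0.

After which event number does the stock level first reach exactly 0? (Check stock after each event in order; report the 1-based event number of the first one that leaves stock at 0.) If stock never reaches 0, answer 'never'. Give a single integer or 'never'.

Answer: 3

Derivation:
Processing events:
Start: stock = 18
  Event 1 (sale 11): sell min(11,18)=11. stock: 18 - 11 = 7. total_sold = 11
  Event 2 (adjust -5): 7 + -5 = 2
  Event 3 (sale 17): sell min(17,2)=2. stock: 2 - 2 = 0. total_sold = 13
  Event 4 (sale 10): sell min(10,0)=0. stock: 0 - 0 = 0. total_sold = 13
  Event 5 (sale 13): sell min(13,0)=0. stock: 0 - 0 = 0. total_sold = 13
  Event 6 (adjust +0): 0 + 0 = 0
  Event 7 (restock 5): 0 + 5 = 5
  Event 8 (sale 14): sell min(14,5)=5. stock: 5 - 5 = 0. total_sold = 18
  Event 9 (sale 5): sell min(5,0)=0. stock: 0 - 0 = 0. total_sold = 18
  Event 10 (sale 21): sell min(21,0)=0. stock: 0 - 0 = 0. total_sold = 18
  Event 11 (restock 18): 0 + 18 = 18
  Event 12 (sale 3): sell min(3,18)=3. stock: 18 - 3 = 15. total_sold = 21
  Event 13 (sale 8): sell min(8,15)=8. stock: 15 - 8 = 7. total_sold = 29
  Event 14 (adjust +7): 7 + 7 = 14
Final: stock = 14, total_sold = 29

First zero at event 3.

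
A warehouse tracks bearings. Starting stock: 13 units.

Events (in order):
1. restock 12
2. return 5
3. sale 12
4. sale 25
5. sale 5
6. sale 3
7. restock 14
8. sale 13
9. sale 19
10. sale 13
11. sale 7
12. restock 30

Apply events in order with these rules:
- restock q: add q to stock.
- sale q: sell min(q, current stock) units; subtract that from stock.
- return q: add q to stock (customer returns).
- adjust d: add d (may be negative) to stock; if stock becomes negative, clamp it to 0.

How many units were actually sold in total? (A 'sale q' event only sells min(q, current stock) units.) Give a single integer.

Processing events:
Start: stock = 13
  Event 1 (restock 12): 13 + 12 = 25
  Event 2 (return 5): 25 + 5 = 30
  Event 3 (sale 12): sell min(12,30)=12. stock: 30 - 12 = 18. total_sold = 12
  Event 4 (sale 25): sell min(25,18)=18. stock: 18 - 18 = 0. total_sold = 30
  Event 5 (sale 5): sell min(5,0)=0. stock: 0 - 0 = 0. total_sold = 30
  Event 6 (sale 3): sell min(3,0)=0. stock: 0 - 0 = 0. total_sold = 30
  Event 7 (restock 14): 0 + 14 = 14
  Event 8 (sale 13): sell min(13,14)=13. stock: 14 - 13 = 1. total_sold = 43
  Event 9 (sale 19): sell min(19,1)=1. stock: 1 - 1 = 0. total_sold = 44
  Event 10 (sale 13): sell min(13,0)=0. stock: 0 - 0 = 0. total_sold = 44
  Event 11 (sale 7): sell min(7,0)=0. stock: 0 - 0 = 0. total_sold = 44
  Event 12 (restock 30): 0 + 30 = 30
Final: stock = 30, total_sold = 44

Answer: 44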